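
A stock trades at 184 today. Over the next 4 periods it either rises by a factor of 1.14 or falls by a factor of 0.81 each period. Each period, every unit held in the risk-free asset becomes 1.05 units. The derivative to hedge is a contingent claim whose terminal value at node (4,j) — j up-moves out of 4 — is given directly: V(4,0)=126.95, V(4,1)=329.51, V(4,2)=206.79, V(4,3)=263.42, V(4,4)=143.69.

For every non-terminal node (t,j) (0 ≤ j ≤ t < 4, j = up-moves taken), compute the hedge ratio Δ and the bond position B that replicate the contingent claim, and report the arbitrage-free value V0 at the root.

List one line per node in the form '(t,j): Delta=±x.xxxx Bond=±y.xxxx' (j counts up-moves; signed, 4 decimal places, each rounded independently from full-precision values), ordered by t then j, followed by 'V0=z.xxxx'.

(0,0): Delta=-0.5315 Bond=278.5364
(1,0): Delta=-0.0675 Bond=223.3230
(1,1): Delta=-0.6551 Bond=318.3908
(2,0): Delta=-0.8130 Bond=324.4796
(2,1): Delta=0.1311 Bond=200.7428
(2,2): Delta=-0.8645 Bond=384.3982
(3,0): Delta=6.2772 Bond=-352.6121
(3,1): Delta=-2.7021 Bond=600.6970
(3,2): Delta=0.8860 Bond=64.5610
(3,3): Delta=-1.3309 Bond=530.7645
V0=180.7491

Risk-neutral probability p* = (R−d)/(u−d) = (1.05−0.81)/(1.14−0.81) = 0.7273.
Payoff layer (t=4): V(4,0)=126.9500, V(4,1)=329.5100, V(4,2)=206.7900, V(4,3)=263.4200, V(4,4)=143.6900
(3,0): S=97.7851. Δ = (V_up−V_dn)/(S_up−S_dn) = (329.5100−126.9500)/(111.4751−79.2060) = 6.2772. V = [p*·329.5100 + (1−p*)·126.9500]/1.05 = 261.2061. B = V − Δ·S = -352.6121.
(3,1): S=137.6235. Δ = (V_up−V_dn)/(S_up−S_dn) = (206.7900−329.5100)/(156.8908−111.4751) = -2.7021. V = [p*·206.7900 + (1−p*)·329.5100]/1.05 = 228.8182. B = V − Δ·S = 600.6970.
(3,2): S=193.6924. Δ = (V_up−V_dn)/(S_up−S_dn) = (263.4200−206.7900)/(220.8093−156.8908) = 0.8860. V = [p*·263.4200 + (1−p*)·206.7900]/1.05 = 236.1671. B = V − Δ·S = 64.5610.
(3,3): S=272.6041. Δ = (V_up−V_dn)/(S_up−S_dn) = (143.6900−263.4200)/(310.7687−220.8093) = -1.3309. V = [p*·143.6900 + (1−p*)·263.4200]/1.05 = 167.9463. B = V − Δ·S = 530.7645.
(2,0): S=120.7224. Δ = (V_up−V_dn)/(S_up−S_dn) = (228.8182−261.2061)/(137.6235−97.7851) = -0.8130. V = [p*·228.8182 + (1−p*)·261.2061]/1.05 = 226.3345. B = V − Δ·S = 324.4796.
(2,1): S=169.9056. Δ = (V_up−V_dn)/(S_up−S_dn) = (236.1671−228.8182)/(193.6924−137.6235) = 0.1311. V = [p*·236.1671 + (1−p*)·228.8182]/1.05 = 223.0122. B = V − Δ·S = 200.7428.
(2,2): S=239.1264. Δ = (V_up−V_dn)/(S_up−S_dn) = (167.9463−236.1671)/(272.6041−193.6924) = -0.8645. V = [p*·167.9463 + (1−p*)·236.1671]/1.05 = 177.6686. B = V − Δ·S = 384.3982.
(1,0): S=149.0400. Δ = (V_up−V_dn)/(S_up−S_dn) = (223.0122−226.3345)/(169.9056−120.7224) = -0.0675. V = [p*·223.0122 + (1−p*)·226.3345]/1.05 = 213.2555. B = V − Δ·S = 223.3230.
(1,1): S=209.7600. Δ = (V_up−V_dn)/(S_up−S_dn) = (177.6686−223.0122)/(239.1264−169.9056) = -0.6551. V = [p*·177.6686 + (1−p*)·223.0122]/1.05 = 180.9857. B = V − Δ·S = 318.3908.
(0,0): S=184.0000. Δ = (V_up−V_dn)/(S_up−S_dn) = (180.9857−213.2555)/(209.7600−149.0400) = -0.5315. V = [p*·180.9857 + (1−p*)·213.2555]/1.05 = 180.7491. B = V − Δ·S = 278.5364.
Each (Δ,B) replicates both successor values, so the strategy is self-financing and V0 is arbitrage-free.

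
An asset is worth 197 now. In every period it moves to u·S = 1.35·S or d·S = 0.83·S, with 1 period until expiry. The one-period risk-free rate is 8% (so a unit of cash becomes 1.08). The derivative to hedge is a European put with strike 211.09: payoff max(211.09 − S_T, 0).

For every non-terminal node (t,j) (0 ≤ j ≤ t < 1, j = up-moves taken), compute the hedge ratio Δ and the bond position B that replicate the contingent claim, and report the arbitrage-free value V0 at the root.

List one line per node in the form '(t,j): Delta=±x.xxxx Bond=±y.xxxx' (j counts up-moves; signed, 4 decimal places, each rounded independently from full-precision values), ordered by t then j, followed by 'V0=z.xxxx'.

The replicating-portfolio and risk-neutral prices coincide; use p* = (1.08−0.83)/(1.35−0.83) = 0.4808 for the latter.
At expiry t=1: V(1,0)=47.5800, V(1,1)=0.0000
(0,0): S=197.0000. Δ = (V_up−V_dn)/(S_up−S_dn) = (0.0000−47.5800)/(265.9500−163.5100) = -0.4645. V = [p*·0.0000 + (1−p*)·47.5800]/1.08 = 22.8750. B = V − Δ·S = 114.3750.
The time-0 hedge costs 22.8750, which is the no-arbitrage price.

(0,0): Delta=-0.4645 Bond=114.3750
V0=22.8750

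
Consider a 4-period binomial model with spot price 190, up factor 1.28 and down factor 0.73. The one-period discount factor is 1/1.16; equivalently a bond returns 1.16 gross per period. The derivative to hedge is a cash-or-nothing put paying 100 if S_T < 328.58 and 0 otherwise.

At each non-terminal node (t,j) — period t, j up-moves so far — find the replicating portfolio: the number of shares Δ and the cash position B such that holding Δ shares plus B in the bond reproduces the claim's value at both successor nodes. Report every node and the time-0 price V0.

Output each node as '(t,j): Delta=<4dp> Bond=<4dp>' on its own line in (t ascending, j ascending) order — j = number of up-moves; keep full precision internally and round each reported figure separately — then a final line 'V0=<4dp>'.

(0,0): Delta=-0.2930 Bond=90.2595
(1,0): Delta=0.0000 Bond=64.0658
(1,1): Delta=-0.3396 Bond=116.0412
(2,0): Delta=0.0000 Bond=74.3163
(2,1): Delta=0.0000 Bond=74.3163
(2,2): Delta=-0.3937 Bond=151.4333
(3,0): Delta=0.0000 Bond=86.2069
(3,1): Delta=0.0000 Bond=86.2069
(3,2): Delta=0.0000 Bond=86.2069
(3,3): Delta=-0.4563 Bond=200.6270
V0=34.5947

Since d<R<u, set p* = (R−d)/(u−d) = 0.7818; price each node as the discounted p*-expectation of its children.
Terminal payoffs: V(4,0)=100.0000, V(4,1)=100.0000, V(4,2)=100.0000, V(4,3)=100.0000, V(4,4)=0.0000
(3,0): S=73.9132. Δ = (V_up−V_dn)/(S_up−S_dn) = (100.0000−100.0000)/(94.6089−53.9567) = 0.0000. V = [p*·100.0000 + (1−p*)·100.0000]/1.16 = 86.2069. B = V − Δ·S = 86.2069.
(3,1): S=129.6013. Δ = (V_up−V_dn)/(S_up−S_dn) = (100.0000−100.0000)/(165.8896−94.6089) = 0.0000. V = [p*·100.0000 + (1−p*)·100.0000]/1.16 = 86.2069. B = V − Δ·S = 86.2069.
(3,2): S=227.2461. Δ = (V_up−V_dn)/(S_up−S_dn) = (100.0000−100.0000)/(290.8750−165.8896) = 0.0000. V = [p*·100.0000 + (1−p*)·100.0000]/1.16 = 86.2069. B = V − Δ·S = 86.2069.
(3,3): S=398.4589. Δ = (V_up−V_dn)/(S_up−S_dn) = (0.0000−100.0000)/(510.0274−290.8750) = -0.4563. V = [p*·0.0000 + (1−p*)·100.0000]/1.16 = 18.8088. B = V − Δ·S = 200.6270.
(2,0): S=101.2510. Δ = (V_up−V_dn)/(S_up−S_dn) = (86.2069−86.2069)/(129.6013−73.9132) = 0.0000. V = [p*·86.2069 + (1−p*)·86.2069]/1.16 = 74.3163. B = V − Δ·S = 74.3163.
(2,1): S=177.5360. Δ = (V_up−V_dn)/(S_up−S_dn) = (86.2069−86.2069)/(227.2461−129.6013) = 0.0000. V = [p*·86.2069 + (1−p*)·86.2069]/1.16 = 74.3163. B = V − Δ·S = 74.3163.
(2,2): S=311.2960. Δ = (V_up−V_dn)/(S_up−S_dn) = (18.8088−86.2069)/(398.4589−227.2461) = -0.3937. V = [p*·18.8088 + (1−p*)·86.2069]/1.16 = 28.8912. B = V − Δ·S = 151.4333.
(1,0): S=138.7000. Δ = (V_up−V_dn)/(S_up−S_dn) = (74.3163−74.3163)/(177.5360−101.2510) = 0.0000. V = [p*·74.3163 + (1−p*)·74.3163]/1.16 = 64.0658. B = V − Δ·S = 64.0658.
(1,1): S=243.2000. Δ = (V_up−V_dn)/(S_up−S_dn) = (28.8912−74.3163)/(311.2960−177.5360) = -0.3396. V = [p*·28.8912 + (1−p*)·74.3163]/1.16 = 33.4501. B = V − Δ·S = 116.0412.
(0,0): S=190.0000. Δ = (V_up−V_dn)/(S_up−S_dn) = (33.4501−64.0658)/(243.2000−138.7000) = -0.2930. V = [p*·33.4501 + (1−p*)·64.0658]/1.16 = 34.5947. B = V − Δ·S = 90.2595.
Each (Δ,B) replicates both successor values, so the strategy is self-financing and V0 is arbitrage-free.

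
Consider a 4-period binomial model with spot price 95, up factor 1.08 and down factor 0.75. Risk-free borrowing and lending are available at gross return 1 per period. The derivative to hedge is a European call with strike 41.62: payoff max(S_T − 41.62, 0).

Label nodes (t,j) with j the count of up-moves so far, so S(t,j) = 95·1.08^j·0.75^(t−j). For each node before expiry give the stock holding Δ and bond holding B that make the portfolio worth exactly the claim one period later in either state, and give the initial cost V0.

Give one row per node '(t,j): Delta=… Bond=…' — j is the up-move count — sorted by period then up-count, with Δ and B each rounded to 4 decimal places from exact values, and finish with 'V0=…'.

Since d<R<u, set p* = (R−d)/(u−d) = 0.7576; price each node as the discounted p*-expectation of its children.
At expiry t=4: V(4,0)=0.0000, V(4,1)=1.6644, V(4,2)=20.7095, V(4,3)=48.1345, V(4,4)=87.6265
  t=3,j=0: stock 40.0781 → up 43.2844 (V=1.6644), down 30.0586 (V=0.0000). Price 1.2609; hedge Δ=0.1258, bond B=-3.7827.
  t=3,j=1: stock 57.7125 → up 62.3295 (V=20.7095), down 43.2844 (V=1.6644). Price 16.0925; hedge Δ=1.0000, bond B=-41.6200.
  t=3,j=2: stock 83.1060 → up 89.7545 (V=48.1345), down 62.3295 (V=20.7095). Price 41.4860; hedge Δ=1.0000, bond B=-41.6200.
  t=3,j=3: stock 119.6726 → up 129.2465 (V=87.6265), down 89.7545 (V=48.1345). Price 78.0526; hedge Δ=1.0000, bond B=-41.6200.
  t=2,j=0: stock 53.4375 → up 57.7125 (V=16.0925), down 40.0781 (V=1.2609). Price 12.4970; hedge Δ=0.8411, bond B=-32.4473.
  t=2,j=1: stock 76.9500 → up 83.1060 (V=41.4860), down 57.7125 (V=16.0925). Price 35.3300; hedge Δ=1.0000, bond B=-41.6200.
  t=2,j=2: stock 110.8080 → up 119.6726 (V=78.0526), down 83.1060 (V=41.4860). Price 69.1880; hedge Δ=1.0000, bond B=-41.6200.
  t=1,j=0: stock 71.2500 → up 76.9500 (V=35.3300), down 53.4375 (V=12.4970). Price 29.7947; hedge Δ=0.9711, bond B=-39.3963.
  t=1,j=1: stock 102.6000 → up 110.8080 (V=69.1880), down 76.9500 (V=35.3300). Price 60.9800; hedge Δ=1.0000, bond B=-41.6200.
  t=0,j=0: stock 95.0000 → up 102.6000 (V=60.9800), down 71.2500 (V=29.7947). Price 53.4199; hedge Δ=0.9947, bond B=-41.0809.
Each (Δ,B) replicates both successor values, so the strategy is self-financing and V0 is arbitrage-free.

(0,0): Delta=0.9947 Bond=-41.0809
(1,0): Delta=0.9711 Bond=-39.3963
(1,1): Delta=1.0000 Bond=-41.6200
(2,0): Delta=0.8411 Bond=-32.4473
(2,1): Delta=1.0000 Bond=-41.6200
(2,2): Delta=1.0000 Bond=-41.6200
(3,0): Delta=0.1258 Bond=-3.7827
(3,1): Delta=1.0000 Bond=-41.6200
(3,2): Delta=1.0000 Bond=-41.6200
(3,3): Delta=1.0000 Bond=-41.6200
V0=53.4199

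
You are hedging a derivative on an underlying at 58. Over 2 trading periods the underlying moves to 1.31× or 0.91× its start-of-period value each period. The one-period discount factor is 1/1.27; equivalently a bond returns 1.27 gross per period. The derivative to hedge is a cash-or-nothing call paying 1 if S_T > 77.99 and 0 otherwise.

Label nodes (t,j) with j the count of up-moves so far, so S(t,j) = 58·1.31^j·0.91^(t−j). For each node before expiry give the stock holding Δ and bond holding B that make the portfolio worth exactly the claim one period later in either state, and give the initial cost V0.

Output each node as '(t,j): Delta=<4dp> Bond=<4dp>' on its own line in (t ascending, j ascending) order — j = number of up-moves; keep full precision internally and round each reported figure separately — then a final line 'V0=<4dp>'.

Under the risk-neutral measure, an up-move has probability p* = (R−d)/(u−d) = 0.9000 and values discount at R = 1.27.
At expiry t=2: V(2,0)=0.0000, V(2,1)=0.0000, V(2,2)=1.0000
Node (1,0) S=52.7800: V=(p*·0.0000+(1−p*)·0.0000)/1.27=0.0000; Δ=(0.0000−0.0000)/(69.1418−48.0298)=0.0000; B=V−Δ·S=0.0000
Node (1,1) S=75.9800: V=(p*·1.0000+(1−p*)·0.0000)/1.27=0.7087; Δ=(1.0000−0.0000)/(99.5338−69.1418)=0.0329; B=V−Δ·S=-1.7913
Node (0,0) S=58.0000: V=(p*·0.7087+(1−p*)·0.0000)/1.27=0.5022; Δ=(0.7087−0.0000)/(75.9800−52.7800)=0.0305; B=V−Δ·S=-1.2695
Each (Δ,B) replicates both successor values, so the strategy is self-financing and V0 is arbitrage-free.

(0,0): Delta=0.0305 Bond=-1.2695
(1,0): Delta=0.0000 Bond=0.0000
(1,1): Delta=0.0329 Bond=-1.7913
V0=0.5022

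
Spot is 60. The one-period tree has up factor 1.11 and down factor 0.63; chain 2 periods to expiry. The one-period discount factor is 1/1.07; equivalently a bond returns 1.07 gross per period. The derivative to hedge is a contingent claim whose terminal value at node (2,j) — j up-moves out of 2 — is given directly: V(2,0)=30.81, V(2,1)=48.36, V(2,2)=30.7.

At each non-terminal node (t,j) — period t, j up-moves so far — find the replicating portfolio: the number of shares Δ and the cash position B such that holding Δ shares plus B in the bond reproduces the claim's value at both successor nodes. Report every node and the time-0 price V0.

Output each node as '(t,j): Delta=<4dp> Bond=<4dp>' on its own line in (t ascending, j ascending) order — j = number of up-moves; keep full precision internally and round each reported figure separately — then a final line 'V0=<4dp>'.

Since d<R<u, set p* = (R−d)/(u−d) = 0.9167; price each node as the discounted p*-expectation of its children.
Payoff layer (t=2): V(2,0)=30.8100, V(2,1)=48.3600, V(2,2)=30.7000
(1,0): S=37.8000. Δ = (V_up−V_dn)/(S_up−S_dn) = (48.3600−30.8100)/(41.9580−23.8140) = 0.9673. V = [p*·48.3600 + (1−p*)·30.8100]/1.07 = 43.8294. B = V − Δ·S = 7.2669.
(1,1): S=66.6000. Δ = (V_up−V_dn)/(S_up−S_dn) = (30.7000−48.3600)/(73.9260−41.9580) = -0.5524. V = [p*·30.7000 + (1−p*)·48.3600]/1.07 = 30.0670. B = V − Δ·S = 66.8586.
(0,0): S=60.0000. Δ = (V_up−V_dn)/(S_up−S_dn) = (30.0670−43.8294)/(66.6000−37.8000) = -0.4779. V = [p*·30.0670 + (1−p*)·43.8294]/1.07 = 29.1718. B = V − Δ·S = 57.8436.
Each (Δ,B) replicates both successor values, so the strategy is self-financing and V0 is arbitrage-free.

(0,0): Delta=-0.4779 Bond=57.8436
(1,0): Delta=0.9673 Bond=7.2669
(1,1): Delta=-0.5524 Bond=66.8586
V0=29.1718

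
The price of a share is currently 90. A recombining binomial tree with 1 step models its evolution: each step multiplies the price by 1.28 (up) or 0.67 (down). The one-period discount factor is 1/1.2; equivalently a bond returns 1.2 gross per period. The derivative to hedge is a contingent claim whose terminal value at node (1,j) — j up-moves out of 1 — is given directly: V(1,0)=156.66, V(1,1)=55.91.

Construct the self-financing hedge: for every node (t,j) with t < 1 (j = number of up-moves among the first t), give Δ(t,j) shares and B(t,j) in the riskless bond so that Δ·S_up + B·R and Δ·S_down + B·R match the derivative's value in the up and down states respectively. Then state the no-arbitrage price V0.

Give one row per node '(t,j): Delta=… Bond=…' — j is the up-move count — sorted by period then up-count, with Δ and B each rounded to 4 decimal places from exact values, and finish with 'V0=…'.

Risk-neutral probability p* = (R−d)/(u−d) = (1.2−0.67)/(1.28−0.67) = 0.8689.
Payoff layer (t=1): V(1,0)=156.6600, V(1,1)=55.9100
Node (0,0) S=90.0000: V=(p*·55.9100+(1−p*)·156.6600)/1.2=57.6026; Δ=(55.9100−156.6600)/(115.2000−60.3000)=-1.8352; B=V−Δ·S=222.7665
Self-financing check: at every node Δ·S+B equals the discounted successor values.

(0,0): Delta=-1.8352 Bond=222.7665
V0=57.6026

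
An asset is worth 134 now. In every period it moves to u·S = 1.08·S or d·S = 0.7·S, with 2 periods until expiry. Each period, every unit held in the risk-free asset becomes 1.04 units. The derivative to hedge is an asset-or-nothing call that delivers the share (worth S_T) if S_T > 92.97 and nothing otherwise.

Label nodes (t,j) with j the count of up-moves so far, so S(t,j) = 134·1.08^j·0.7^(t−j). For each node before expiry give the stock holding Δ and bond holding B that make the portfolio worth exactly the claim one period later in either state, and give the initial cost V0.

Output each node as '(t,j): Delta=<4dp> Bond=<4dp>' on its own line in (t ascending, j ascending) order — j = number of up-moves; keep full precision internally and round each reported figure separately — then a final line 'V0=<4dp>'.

Under the risk-neutral measure, an up-move has probability p* = (R−d)/(u−d) = 0.8947 and values discount at R = 1.04.
At expiry t=2: V(2,0)=0.0000, V(2,1)=101.3040, V(2,2)=156.2976
Node (1,0) S=93.8000: V=(p*·101.3040+(1−p*)·0.0000)/1.04=87.1543; Δ=(101.3040−0.0000)/(101.3040−65.6600)=2.8421; B=V−Δ·S=-179.4352
Node (1,1) S=144.7200: V=(p*·156.2976+(1−p*)·101.3040)/1.04=144.7200; Δ=(156.2976−101.3040)/(156.2976−101.3040)=1.0000; B=V−Δ·S=0.0000
Node (0,0) S=134.0000: V=(p*·144.7200+(1−p*)·87.1543)/1.04=133.3274; Δ=(144.7200−87.1543)/(144.7200−93.8000)=1.1305; B=V−Δ·S=-18.1615
Check: Δ(0,0)·S0 + B(0,0) = 133.3274 = V0.

(0,0): Delta=1.1305 Bond=-18.1615
(1,0): Delta=2.8421 Bond=-179.4352
(1,1): Delta=1.0000 Bond=0.0000
V0=133.3274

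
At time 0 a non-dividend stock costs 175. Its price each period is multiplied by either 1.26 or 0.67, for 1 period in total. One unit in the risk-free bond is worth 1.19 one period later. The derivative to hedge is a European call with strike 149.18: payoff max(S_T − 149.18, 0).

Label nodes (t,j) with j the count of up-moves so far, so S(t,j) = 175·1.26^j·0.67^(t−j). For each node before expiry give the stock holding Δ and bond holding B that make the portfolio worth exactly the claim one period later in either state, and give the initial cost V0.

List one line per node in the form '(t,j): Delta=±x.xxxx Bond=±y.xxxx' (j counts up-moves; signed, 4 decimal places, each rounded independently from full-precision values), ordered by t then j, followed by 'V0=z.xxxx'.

Since d<R<u, set p* = (R−d)/(u−d) = 0.8814; price each node as the discounted p*-expectation of its children.
Terminal values V(1,·): V(1,0)=0.0000, V(1,1)=71.3200
(0,0): S=175.0000. Δ = (V_up−V_dn)/(S_up−S_dn) = (71.3200−0.0000)/(220.5000−117.2500) = 0.6908. V = [p*·71.3200 + (1−p*)·0.0000]/1.19 = 52.8221. B = V − Δ·S = -68.0593.
Self-financing check: at every node Δ·S+B equals the discounted successor values.

(0,0): Delta=0.6908 Bond=-68.0593
V0=52.8221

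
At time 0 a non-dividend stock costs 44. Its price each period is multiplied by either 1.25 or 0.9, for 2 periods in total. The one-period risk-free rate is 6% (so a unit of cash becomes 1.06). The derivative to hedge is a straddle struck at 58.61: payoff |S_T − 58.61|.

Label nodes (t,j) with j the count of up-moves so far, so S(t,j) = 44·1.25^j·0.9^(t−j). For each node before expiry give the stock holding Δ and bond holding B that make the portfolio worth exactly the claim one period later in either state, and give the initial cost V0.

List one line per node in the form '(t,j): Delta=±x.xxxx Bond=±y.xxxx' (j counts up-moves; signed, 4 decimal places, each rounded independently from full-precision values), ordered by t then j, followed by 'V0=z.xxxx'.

(0,0): Delta=-0.4321 Bond=30.9458
(1,0): Delta=-1.0000 Bond=55.2925
(1,1): Delta=0.0535 Bond=6.0957
V0=11.9346

Since d<R<u, set p* = (R−d)/(u−d) = 0.4571; price each node as the discounted p*-expectation of its children.
Terminal values V(2,·): V(2,0)=22.9700, V(2,1)=9.1100, V(2,2)=10.1400
  t=1,j=0: stock 39.6000 → up 49.5000 (V=9.1100), down 35.6400 (V=22.9700). Price 15.6925; hedge Δ=-1.0000, bond B=55.2925.
  t=1,j=1: stock 55.0000 → up 68.7500 (V=10.1400), down 49.5000 (V=9.1100). Price 9.0385; hedge Δ=0.0535, bond B=6.0957.
  t=0,j=0: stock 44.0000 → up 55.0000 (V=9.0385), down 39.6000 (V=15.6925). Price 11.9346; hedge Δ=-0.4321, bond B=30.9458.
Root portfolio cost Δ·44+B reproduces V0=11.9346.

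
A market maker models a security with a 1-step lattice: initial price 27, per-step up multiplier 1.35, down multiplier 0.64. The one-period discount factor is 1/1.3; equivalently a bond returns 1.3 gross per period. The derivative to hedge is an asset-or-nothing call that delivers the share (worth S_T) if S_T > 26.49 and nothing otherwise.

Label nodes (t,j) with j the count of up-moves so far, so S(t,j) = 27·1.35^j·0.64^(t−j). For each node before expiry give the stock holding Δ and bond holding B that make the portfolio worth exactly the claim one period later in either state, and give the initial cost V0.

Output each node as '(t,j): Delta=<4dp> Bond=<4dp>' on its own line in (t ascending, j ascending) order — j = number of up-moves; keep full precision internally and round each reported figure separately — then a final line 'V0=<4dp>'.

The replicating-portfolio and risk-neutral prices coincide; use p* = (1.3−0.64)/(1.35−0.64) = 0.9296 for the latter.
Payoff layer (t=1): V(1,0)=0.0000, V(1,1)=36.4500
Node (0,0) S=27.0000: V=(p*·36.4500+(1−p*)·0.0000)/1.3=26.0639; Δ=(36.4500−0.0000)/(36.4500−17.2800)=1.9014; B=V−Δ·S=-25.2741
Each (Δ,B) replicates both successor values, so the strategy is self-financing and V0 is arbitrage-free.

(0,0): Delta=1.9014 Bond=-25.2741
V0=26.0639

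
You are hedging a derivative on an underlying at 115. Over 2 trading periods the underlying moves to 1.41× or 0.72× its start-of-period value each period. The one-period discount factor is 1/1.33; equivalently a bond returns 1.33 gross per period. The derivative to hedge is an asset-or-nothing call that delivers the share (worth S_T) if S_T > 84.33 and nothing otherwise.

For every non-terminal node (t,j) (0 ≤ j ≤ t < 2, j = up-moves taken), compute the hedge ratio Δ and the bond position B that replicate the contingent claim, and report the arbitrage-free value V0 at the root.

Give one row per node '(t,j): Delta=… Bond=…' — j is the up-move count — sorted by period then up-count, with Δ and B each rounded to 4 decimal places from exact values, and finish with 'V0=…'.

(0,0): Delta=1.0655 Bond=-7.9849
(1,0): Delta=2.0435 Bond=-91.5970
(1,1): Delta=1.0000 Bond=0.0000
V0=114.5470

Under the risk-neutral measure, an up-move has probability p* = (R−d)/(u−d) = 0.8841 and values discount at R = 1.33.
Payoff layer (t=2): V(2,0)=0.0000, V(2,1)=116.7480, V(2,2)=228.6315
Node (1,0) S=82.8000: V=(p*·116.7480+(1−p*)·0.0000)/1.33=77.6030; Δ=(116.7480−0.0000)/(116.7480−59.6160)=2.0435; B=V−Δ·S=-91.5970
Node (1,1) S=162.1500: V=(p*·228.6315+(1−p*)·116.7480)/1.33=162.1500; Δ=(228.6315−116.7480)/(228.6315−116.7480)=1.0000; B=V−Δ·S=0.0000
Node (0,0) S=115.0000: V=(p*·162.1500+(1−p*)·77.6030)/1.33=114.5470; Δ=(162.1500−77.6030)/(162.1500−82.8000)=1.0655; B=V−Δ·S=-7.9849
Root portfolio cost Δ·115+B reproduces V0=114.5470.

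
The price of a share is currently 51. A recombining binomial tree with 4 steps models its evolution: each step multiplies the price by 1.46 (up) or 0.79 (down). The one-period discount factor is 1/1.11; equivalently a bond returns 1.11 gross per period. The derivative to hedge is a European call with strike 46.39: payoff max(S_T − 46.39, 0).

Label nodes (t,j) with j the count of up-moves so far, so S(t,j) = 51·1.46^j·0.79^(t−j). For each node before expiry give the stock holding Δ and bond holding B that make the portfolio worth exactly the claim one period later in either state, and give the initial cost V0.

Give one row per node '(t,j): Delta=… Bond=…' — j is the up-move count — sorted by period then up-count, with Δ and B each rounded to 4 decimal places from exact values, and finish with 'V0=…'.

(0,0): Delta=0.8676 Bond=-20.7702
(1,0): Delta=0.7166 Bond=-16.9686
(1,1): Delta=0.9570 Bond=-29.7118
(2,0): Delta=0.4329 Bond=-9.8073
(2,1): Delta=0.8844 Bond=-28.7094
(2,2): Delta=1.0000 Bond=-37.6512
(3,0): Delta=0.0000 Bond=0.0000
(3,1): Delta=0.6892 Bond=-22.7927
(3,2): Delta=1.0000 Bond=-41.7928
(3,3): Delta=1.0000 Bond=-41.7928
V0=23.4790

Risk-neutral probability p* = (R−d)/(u−d) = (1.11−0.79)/(1.46−0.79) = 0.4776.
Terminal values V(4,·): V(4,0)=0.0000, V(4,1)=0.0000, V(4,2)=21.4569, V(4,3)=78.9980, V(4,4)=185.3396
(3,0): S=25.1450. Δ = (V_up−V_dn)/(S_up−S_dn) = (0.0000−0.0000)/(36.7117−19.8645) = 0.0000. V = [p*·0.0000 + (1−p*)·0.0000]/1.11 = 0.0000. B = V − Δ·S = 0.0000.
(3,1): S=46.4705. Δ = (V_up−V_dn)/(S_up−S_dn) = (21.4569−0.0000)/(67.8469−36.7117) = 0.6892. V = [p*·21.4569 + (1−p*)·0.0000]/1.11 = 9.2325. B = V − Δ·S = -22.7927.
(3,2): S=85.8822. Δ = (V_up−V_dn)/(S_up−S_dn) = (78.9980−21.4569)/(125.3880−67.8469) = 1.0000. V = [p*·78.9980 + (1−p*)·21.4569]/1.11 = 44.0894. B = V − Δ·S = -41.7928.
(3,3): S=158.7189. Δ = (V_up−V_dn)/(S_up−S_dn) = (185.3396−78.9980)/(231.7296−125.3880) = 1.0000. V = [p*·185.3396 + (1−p*)·78.9980]/1.11 = 116.9261. B = V − Δ·S = -41.7928.
(2,0): S=31.8291. Δ = (V_up−V_dn)/(S_up−S_dn) = (9.2325−0.0000)/(46.4705−25.1450) = 0.4329. V = [p*·9.2325 + (1−p*)·0.0000]/1.11 = 3.9726. B = V − Δ·S = -9.8073.
(2,1): S=58.8234. Δ = (V_up−V_dn)/(S_up−S_dn) = (44.0894−9.2325)/(85.8822−46.4705) = 0.8844. V = [p*·44.0894 + (1−p*)·9.2325]/1.11 = 23.3158. B = V − Δ·S = -28.7094.
(2,2): S=108.7116. Δ = (V_up−V_dn)/(S_up−S_dn) = (116.9261−44.0894)/(158.7189−85.8822) = 1.0000. V = [p*·116.9261 + (1−p*)·44.0894]/1.11 = 71.0604. B = V − Δ·S = -37.6512.
(1,0): S=40.2900. Δ = (V_up−V_dn)/(S_up−S_dn) = (23.3158−3.9726)/(58.8234−31.8291) = 0.7166. V = [p*·23.3158 + (1−p*)·3.9726]/1.11 = 11.9019. B = V − Δ·S = -16.9686.
(1,1): S=74.4600. Δ = (V_up−V_dn)/(S_up−S_dn) = (71.0604−23.3158)/(108.7116−58.8234) = 0.9570. V = [p*·71.0604 + (1−p*)·23.3158]/1.11 = 41.5488. B = V − Δ·S = -29.7118.
(0,0): S=51.0000. Δ = (V_up−V_dn)/(S_up−S_dn) = (41.5488−11.9019)/(74.4600−40.2900) = 0.8676. V = [p*·41.5488 + (1−p*)·11.9019]/1.11 = 23.4790. B = V − Δ·S = -20.7702.
Each (Δ,B) replicates both successor values, so the strategy is self-financing and V0 is arbitrage-free.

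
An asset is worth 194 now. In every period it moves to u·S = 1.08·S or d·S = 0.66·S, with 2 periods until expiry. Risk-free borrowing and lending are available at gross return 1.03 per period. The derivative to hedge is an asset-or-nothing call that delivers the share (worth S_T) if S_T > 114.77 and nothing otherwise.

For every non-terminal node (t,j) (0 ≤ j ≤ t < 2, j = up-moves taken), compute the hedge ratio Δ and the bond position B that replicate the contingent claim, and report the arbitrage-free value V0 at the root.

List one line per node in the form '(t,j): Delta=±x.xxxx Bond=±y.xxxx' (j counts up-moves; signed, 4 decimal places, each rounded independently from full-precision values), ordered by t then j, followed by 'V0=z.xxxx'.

The replicating-portfolio and risk-neutral prices coincide; use p* = (1.03−0.66)/(1.08−0.66) = 0.8810 for the latter.
At expiry t=2: V(2,0)=0.0000, V(2,1)=138.2832, V(2,2)=226.2816
Node (1,0) S=128.0400: V=(p*·138.2832+(1−p*)·0.0000)/1.03=118.2727; Δ=(138.2832−0.0000)/(138.2832−84.5064)=2.5714; B=V−Δ·S=-210.9730
Node (1,1) S=209.5200: V=(p*·226.2816+(1−p*)·138.2832)/1.03=209.5200; Δ=(226.2816−138.2832)/(226.2816−138.2832)=1.0000; B=V−Δ·S=0.0000
Node (0,0) S=194.0000: V=(p*·209.5200+(1−p*)·118.2727)/1.03=192.8711; Δ=(209.5200−118.2727)/(209.5200−128.0400)=1.1199; B=V−Δ·S=-24.3843
Root portfolio cost Δ·194+B reproduces V0=192.8711.

(0,0): Delta=1.1199 Bond=-24.3843
(1,0): Delta=2.5714 Bond=-210.9730
(1,1): Delta=1.0000 Bond=0.0000
V0=192.8711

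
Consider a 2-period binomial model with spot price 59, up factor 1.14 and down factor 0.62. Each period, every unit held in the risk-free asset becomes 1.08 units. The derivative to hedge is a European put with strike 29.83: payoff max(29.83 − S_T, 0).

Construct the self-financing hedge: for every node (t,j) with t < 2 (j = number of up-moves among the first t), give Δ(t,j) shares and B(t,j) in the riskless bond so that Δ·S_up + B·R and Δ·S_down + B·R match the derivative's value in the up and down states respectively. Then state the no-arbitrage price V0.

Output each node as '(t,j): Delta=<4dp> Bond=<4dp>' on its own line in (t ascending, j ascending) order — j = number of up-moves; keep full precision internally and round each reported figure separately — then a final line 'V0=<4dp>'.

Risk-neutral probability p* = (R−d)/(u−d) = (1.08−0.62)/(1.14−0.62) = 0.8846.
Terminal payoffs: V(2,0)=7.1504, V(2,1)=0.0000, V(2,2)=0.0000
(1,0): S=36.5800. Δ = (V_up−V_dn)/(S_up−S_dn) = (0.0000−7.1504)/(41.7012−22.6796) = -0.3759. V = [p*·0.0000 + (1−p*)·7.1504]/1.08 = 0.7639. B = V − Δ·S = 14.5147.
(1,1): S=67.2600. Δ = (V_up−V_dn)/(S_up−S_dn) = (0.0000−0.0000)/(76.6764−41.7012) = 0.0000. V = [p*·0.0000 + (1−p*)·0.0000]/1.08 = 0.0000. B = V − Δ·S = 0.0000.
(0,0): S=59.0000. Δ = (V_up−V_dn)/(S_up−S_dn) = (0.0000−0.7639)/(67.2600−36.5800) = -0.0249. V = [p*·0.0000 + (1−p*)·0.7639]/1.08 = 0.0816. B = V − Δ·S = 1.5507.
The time-0 hedge costs 0.0816, which is the no-arbitrage price.

(0,0): Delta=-0.0249 Bond=1.5507
(1,0): Delta=-0.3759 Bond=14.5147
(1,1): Delta=0.0000 Bond=0.0000
V0=0.0816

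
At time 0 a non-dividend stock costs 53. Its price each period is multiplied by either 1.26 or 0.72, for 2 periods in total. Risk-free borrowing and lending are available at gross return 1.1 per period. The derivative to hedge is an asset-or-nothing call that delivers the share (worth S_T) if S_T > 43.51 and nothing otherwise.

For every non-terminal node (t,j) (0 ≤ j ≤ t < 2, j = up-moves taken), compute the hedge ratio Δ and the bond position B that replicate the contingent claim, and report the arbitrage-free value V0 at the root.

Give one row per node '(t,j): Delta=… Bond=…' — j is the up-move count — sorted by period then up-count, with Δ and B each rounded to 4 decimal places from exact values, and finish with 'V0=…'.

(0,0): Delta=1.2586 Bond=-15.6985
(1,0): Delta=2.3333 Bond=-58.2807
(1,1): Delta=1.0000 Bond=0.0000
V0=51.0065

No-arbitrage ⇒ martingale measure with p* = (R−d)/(u−d) = 0.7037.
At expiry t=2: V(2,0)=0.0000, V(2,1)=48.0816, V(2,2)=84.1428
Node (1,0) S=38.1600: V=(p*·48.0816+(1−p*)·0.0000)/1.1=30.7593; Δ=(48.0816−0.0000)/(48.0816−27.4752)=2.3333; B=V−Δ·S=-58.2807
Node (1,1) S=66.7800: V=(p*·84.1428+(1−p*)·48.0816)/1.1=66.7800; Δ=(84.1428−48.0816)/(84.1428−48.0816)=1.0000; B=V−Δ·S=0.0000
Node (0,0) S=53.0000: V=(p*·66.7800+(1−p*)·30.7593)/1.1=51.0065; Δ=(66.7800−30.7593)/(66.7800−38.1600)=1.2586; B=V−Δ·S=-15.6985
Self-financing check: at every node Δ·S+B equals the discounted successor values.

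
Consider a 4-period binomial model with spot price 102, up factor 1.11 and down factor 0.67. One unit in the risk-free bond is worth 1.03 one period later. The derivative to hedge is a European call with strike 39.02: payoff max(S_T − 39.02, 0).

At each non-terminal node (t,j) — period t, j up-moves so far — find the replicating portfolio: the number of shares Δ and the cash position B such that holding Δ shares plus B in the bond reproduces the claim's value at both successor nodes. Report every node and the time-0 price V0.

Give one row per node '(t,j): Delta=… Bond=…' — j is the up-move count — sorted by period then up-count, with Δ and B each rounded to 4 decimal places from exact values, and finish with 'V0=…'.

(0,0): Delta=0.9901 Bond=-33.5569
(1,0): Delta=0.9397 Bond=-31.1163
(1,1): Delta=0.9969 Bond=-35.3297
(2,0): Delta=0.6859 Bond=-20.4280
(2,1): Delta=0.9737 Bond=-34.6324
(2,2): Delta=1.0000 Bond=-36.7801
(3,0): Delta=0.0000 Bond=0.0000
(3,1): Delta=0.7779 Bond=-25.7166
(3,2): Delta=1.0000 Bond=-37.8835
(3,3): Delta=1.0000 Bond=-37.8835
V0=67.4360

Under the risk-neutral measure, an up-move has probability p* = (R−d)/(u−d) = 0.8182 and values discount at R = 1.03.
At expiry t=4: V(4,0)=0.0000, V(4,1)=0.0000, V(4,2)=17.3951, V(4,3)=54.4439, V(4,4)=115.8232
Node (3,0) S=30.6778: V=(p*·0.0000+(1−p*)·0.0000)/1.03=0.0000; Δ=(0.0000−0.0000)/(34.0524−20.5541)=0.0000; B=V−Δ·S=0.0000
Node (3,1) S=50.8245: V=(p*·17.3951+(1−p*)·0.0000)/1.03=13.8179; Δ=(17.3951−0.0000)/(56.4151−34.0524)=0.7779; B=V−Δ·S=-25.7166
Node (3,2) S=84.2017: V=(p*·54.4439+(1−p*)·17.3951)/1.03=46.3182; Δ=(54.4439−17.3951)/(93.4639−56.4151)=1.0000; B=V−Δ·S=-37.8835
Node (3,3) S=139.4984: V=(p*·115.8232+(1−p*)·54.4439)/1.03=101.6149; Δ=(115.8232−54.4439)/(154.8432−93.4639)=1.0000; B=V−Δ·S=-37.8835
Node (2,0) S=45.7878: V=(p*·13.8179+(1−p*)·0.0000)/1.03=10.9762; Δ=(13.8179−0.0000)/(50.8245−30.6778)=0.6859; B=V−Δ·S=-20.4280
Node (2,1) S=75.8574: V=(p*·46.3182+(1−p*)·13.8179)/1.03=39.2321; Δ=(46.3182−13.8179)/(84.2017−50.8245)=0.9737; B=V−Δ·S=-34.6324
Node (2,2) S=125.6742: V=(p*·101.6149+(1−p*)·46.3182)/1.03=88.8941; Δ=(101.6149−46.3182)/(139.4984−84.2017)=1.0000; B=V−Δ·S=-36.7801
Node (1,0) S=68.3400: V=(p*·39.2321+(1−p*)·10.9762)/1.03=33.1016; Δ=(39.2321−10.9762)/(75.8574−45.7878)=0.9397; B=V−Δ·S=-31.1163
Node (1,1) S=113.2200: V=(p*·88.8941+(1−p*)·39.2321)/1.03=77.5385; Δ=(88.8941−39.2321)/(125.6742−75.8574)=0.9969; B=V−Δ·S=-35.3297
Node (0,0) S=102.0000: V=(p*·77.5385+(1−p*)·33.1016)/1.03=67.4360; Δ=(77.5385−33.1016)/(113.2200−68.3400)=0.9901; B=V−Δ·S=-33.5569
Root portfolio cost Δ·102+B reproduces V0=67.4360.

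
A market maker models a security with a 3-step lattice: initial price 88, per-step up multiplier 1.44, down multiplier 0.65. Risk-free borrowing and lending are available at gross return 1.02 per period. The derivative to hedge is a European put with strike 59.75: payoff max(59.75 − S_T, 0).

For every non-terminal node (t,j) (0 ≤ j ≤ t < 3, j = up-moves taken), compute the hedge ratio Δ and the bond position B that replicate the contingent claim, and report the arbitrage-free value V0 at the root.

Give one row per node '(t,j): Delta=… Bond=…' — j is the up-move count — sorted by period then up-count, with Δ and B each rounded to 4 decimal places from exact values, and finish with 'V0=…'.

(0,0): Delta=-0.1575 Bond=21.2267
(1,0): Delta=-0.4019 Bond=35.6286
(1,1): Delta=-0.0323 Bond=5.7850
(2,0): Delta=-1.0000 Bond=58.5784
(2,1): Delta=-0.0954 Bond=11.0990
(2,2): Delta=0.0000 Bond=0.0000
V0=7.3629

Since d<R<u, set p* = (R−d)/(u−d) = 0.4684; price each node as the discounted p*-expectation of its children.
At expiry t=3: V(3,0)=35.5830, V(3,1)=6.2108, V(3,2)=0.0000, V(3,3)=0.0000
  t=2,j=0: stock 37.1800 → up 53.5392 (V=6.2108), down 24.1670 (V=35.5830). Price 21.3984; hedge Δ=-1.0000, bond B=58.5784.
  t=2,j=1: stock 82.3680 → up 118.6099 (V=0.0000), down 53.5392 (V=6.2108). Price 3.2372; hedge Δ=-0.0954, bond B=11.0990.
  t=2,j=2: stock 182.4768 → up 262.7666 (V=0.0000), down 118.6099 (V=0.0000). Price 0.0000; hedge Δ=0.0000, bond B=0.0000.
  t=1,j=0: stock 57.2000 → up 82.3680 (V=3.2372), down 37.1800 (V=21.3984). Price 12.6397; hedge Δ=-0.4019, bond B=35.6286.
  t=1,j=1: stock 126.7200 → up 182.4768 (V=0.0000), down 82.3680 (V=3.2372). Price 1.6873; hedge Δ=-0.0323, bond B=5.7850.
  t=0,j=0: stock 88.0000 → up 126.7200 (V=1.6873), down 57.2000 (V=12.6397). Price 7.3629; hedge Δ=-0.1575, bond B=21.2267.
Root portfolio cost Δ·88+B reproduces V0=7.3629.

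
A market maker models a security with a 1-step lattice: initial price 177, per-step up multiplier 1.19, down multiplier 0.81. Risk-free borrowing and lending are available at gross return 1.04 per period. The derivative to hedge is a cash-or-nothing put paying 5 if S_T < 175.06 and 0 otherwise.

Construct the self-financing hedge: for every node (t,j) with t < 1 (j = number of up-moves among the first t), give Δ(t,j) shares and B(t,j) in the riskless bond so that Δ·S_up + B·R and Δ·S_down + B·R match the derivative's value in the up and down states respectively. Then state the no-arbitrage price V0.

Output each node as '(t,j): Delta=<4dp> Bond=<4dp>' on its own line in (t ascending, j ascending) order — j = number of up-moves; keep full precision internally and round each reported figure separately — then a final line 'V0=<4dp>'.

(0,0): Delta=-0.0743 Bond=15.0557
V0=1.8978

No-arbitrage ⇒ martingale measure with p* = (R−d)/(u−d) = 0.6053.
At expiry t=1: V(1,0)=5.0000, V(1,1)=0.0000
  t=0,j=0: stock 177.0000 → up 210.6300 (V=0.0000), down 143.3700 (V=5.0000). Price 1.8978; hedge Δ=-0.0743, bond B=15.0557.
Self-financing check: at every node Δ·S+B equals the discounted successor values.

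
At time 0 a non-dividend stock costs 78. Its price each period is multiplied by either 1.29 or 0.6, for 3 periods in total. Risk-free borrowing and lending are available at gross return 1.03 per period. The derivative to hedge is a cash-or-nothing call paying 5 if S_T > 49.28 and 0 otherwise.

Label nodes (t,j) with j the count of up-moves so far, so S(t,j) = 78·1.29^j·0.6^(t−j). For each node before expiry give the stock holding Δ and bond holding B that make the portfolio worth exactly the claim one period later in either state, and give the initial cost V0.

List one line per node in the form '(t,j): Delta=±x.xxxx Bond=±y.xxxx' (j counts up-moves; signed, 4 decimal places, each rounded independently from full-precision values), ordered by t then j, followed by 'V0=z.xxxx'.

The replicating-portfolio and risk-neutral prices coincide; use p* = (1.03−0.6)/(1.29−0.6) = 0.6232 for the latter.
Payoff layer (t=3): V(3,0)=0.0000, V(3,1)=0.0000, V(3,2)=5.0000, V(3,3)=5.0000
(2,0): S=28.0800. Δ = (V_up−V_dn)/(S_up−S_dn) = (0.0000−0.0000)/(36.2232−16.8480) = 0.0000. V = [p*·0.0000 + (1−p*)·0.0000]/1.03 = 0.0000. B = V − Δ·S = 0.0000.
(2,1): S=60.3720. Δ = (V_up−V_dn)/(S_up−S_dn) = (5.0000−0.0000)/(77.8799−36.2232) = 0.1200. V = [p*·5.0000 + (1−p*)·0.0000]/1.03 = 3.0252. B = V − Δ·S = -4.2212.
(2,2): S=129.7998. Δ = (V_up−V_dn)/(S_up−S_dn) = (5.0000−5.0000)/(167.4417−77.8799) = 0.0000. V = [p*·5.0000 + (1−p*)·5.0000]/1.03 = 4.8544. B = V − Δ·S = 4.8544.
(1,0): S=46.8000. Δ = (V_up−V_dn)/(S_up−S_dn) = (3.0252−0.0000)/(60.3720−28.0800) = 0.0937. V = [p*·3.0252 + (1−p*)·0.0000]/1.03 = 1.8304. B = V − Δ·S = -2.5540.
(1,1): S=100.6200. Δ = (V_up−V_dn)/(S_up−S_dn) = (4.8544−3.0252)/(129.7998−60.3720) = 0.0263. V = [p*·4.8544 + (1−p*)·3.0252]/1.03 = 4.0438. B = V − Δ·S = 1.3928.
(0,0): S=78.0000. Δ = (V_up−V_dn)/(S_up−S_dn) = (4.0438−1.8304)/(100.6200−46.8000) = 0.0411. V = [p*·4.0438 + (1−p*)·1.8304]/1.03 = 3.1163. B = V − Δ·S = -0.0916.
Check: Δ(0,0)·S0 + B(0,0) = 3.1163 = V0.

(0,0): Delta=0.0411 Bond=-0.0916
(1,0): Delta=0.0937 Bond=-2.5540
(1,1): Delta=0.0263 Bond=1.3928
(2,0): Delta=0.0000 Bond=0.0000
(2,1): Delta=0.1200 Bond=-4.2212
(2,2): Delta=0.0000 Bond=4.8544
V0=3.1163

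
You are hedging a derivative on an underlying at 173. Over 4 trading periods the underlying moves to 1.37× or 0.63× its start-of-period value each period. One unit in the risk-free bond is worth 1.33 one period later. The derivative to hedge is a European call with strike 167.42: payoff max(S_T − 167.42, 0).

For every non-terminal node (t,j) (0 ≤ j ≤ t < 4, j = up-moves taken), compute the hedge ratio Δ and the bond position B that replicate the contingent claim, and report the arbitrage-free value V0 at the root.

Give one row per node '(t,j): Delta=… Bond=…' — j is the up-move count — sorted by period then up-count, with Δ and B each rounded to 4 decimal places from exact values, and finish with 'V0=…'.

(0,0): Delta=0.9795 Bond=-49.7444
(1,0): Delta=0.7077 Bond=-36.5357
(1,1): Delta=0.9866 Bond=-67.8529
(2,0): Delta=0.0000 Bond=0.0000
(2,1): Delta=0.7263 Bond=-51.3693
(2,2): Delta=0.9935 Bond=-92.4658
(3,0): Delta=0.0000 Bond=0.0000
(3,1): Delta=0.0000 Bond=0.0000
(3,2): Delta=0.7454 Bond=-72.2252
(3,3): Delta=1.0000 Bond=-125.8797
V0=119.7085

Since d<R<u, set p* = (R−d)/(u−d) = 0.9459; price each node as the discounted p*-expectation of its children.
Payoff layer (t=4): V(4,0)=0.0000, V(4,1)=0.0000, V(4,2)=0.0000, V(4,3)=112.8318, V(4,4)=442.0164
  t=3,j=0: stock 43.2581 → up 59.2636 (V=0.0000), down 27.2526 (V=0.0000). Price 0.0000; hedge Δ=0.0000, bond B=0.0000.
  t=3,j=1: stock 94.0693 → up 128.8749 (V=0.0000), down 59.2636 (V=0.0000). Price 0.0000; hedge Δ=0.0000, bond B=0.0000.
  t=3,j=2: stock 204.5633 → up 280.2518 (V=112.8318), down 128.8749 (V=0.0000). Price 80.2502; hedge Δ=0.7454, bond B=-72.2252.
  t=3,j=3: stock 444.8441 → up 609.4364 (V=442.0164), down 280.2518 (V=112.8318). Price 318.9644; hedge Δ=1.0000, bond B=-125.8797.
  t=2,j=0: stock 68.6637 → up 94.0693 (V=0.0000), down 43.2581 (V=0.0000). Price 0.0000; hedge Δ=0.0000, bond B=0.0000.
  t=2,j=1: stock 149.3163 → up 204.5633 (V=80.2502), down 94.0693 (V=0.0000). Price 57.0769; hedge Δ=0.7263, bond B=-51.3693.
  t=2,j=2: stock 324.7037 → up 444.8441 (V=318.9644), down 204.5633 (V=80.2502). Price 230.1210; hedge Δ=0.9935, bond B=-92.4658.
  t=1,j=0: stock 108.9900 → up 149.3163 (V=57.0769), down 68.6637 (V=0.0000). Price 40.5953; hedge Δ=0.7077, bond B=-36.5357.
  t=1,j=1: stock 237.0100 → up 324.7037 (V=230.1210), down 149.3163 (V=57.0769). Price 165.9904; hedge Δ=0.9866, bond B=-67.8529.
  t=0,j=0: stock 173.0000 → up 237.0100 (V=165.9904), down 108.9900 (V=40.5953). Price 119.7085; hedge Δ=0.9795, bond B=-49.7444.
Self-financing check: at every node Δ·S+B equals the discounted successor values.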